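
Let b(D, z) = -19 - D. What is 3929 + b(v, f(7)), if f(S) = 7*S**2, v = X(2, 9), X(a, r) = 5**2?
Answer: 3885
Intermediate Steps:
X(a, r) = 25
v = 25
3929 + b(v, f(7)) = 3929 + (-19 - 1*25) = 3929 + (-19 - 25) = 3929 - 44 = 3885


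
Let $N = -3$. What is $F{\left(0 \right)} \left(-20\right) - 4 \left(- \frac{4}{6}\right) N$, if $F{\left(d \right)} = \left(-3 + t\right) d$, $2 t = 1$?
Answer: $0$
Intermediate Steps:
$t = \frac{1}{2}$ ($t = \frac{1}{2} \cdot 1 = \frac{1}{2} \approx 0.5$)
$F{\left(d \right)} = - \frac{5 d}{2}$ ($F{\left(d \right)} = \left(-3 + \frac{1}{2}\right) d = - \frac{5 d}{2}$)
$F{\left(0 \right)} \left(-20\right) - 4 \left(- \frac{4}{6}\right) N = \left(- \frac{5}{2}\right) 0 \left(-20\right) - 4 \left(- \frac{4}{6}\right) \left(-3\right) = 0 \left(-20\right) - 4 \left(\left(-4\right) \frac{1}{6}\right) \left(-3\right) = 0 \left(-4\right) \left(- \frac{2}{3}\right) \left(-3\right) = 0 \cdot \frac{8}{3} \left(-3\right) = 0 \left(-8\right) = 0$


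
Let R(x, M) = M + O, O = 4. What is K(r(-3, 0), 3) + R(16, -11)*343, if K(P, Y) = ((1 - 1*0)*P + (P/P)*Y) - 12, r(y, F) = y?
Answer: -2413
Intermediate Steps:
K(P, Y) = -12 + P + Y (K(P, Y) = ((1 + 0)*P + 1*Y) - 12 = (1*P + Y) - 12 = (P + Y) - 12 = -12 + P + Y)
R(x, M) = 4 + M (R(x, M) = M + 4 = 4 + M)
K(r(-3, 0), 3) + R(16, -11)*343 = (-12 - 3 + 3) + (4 - 11)*343 = -12 - 7*343 = -12 - 2401 = -2413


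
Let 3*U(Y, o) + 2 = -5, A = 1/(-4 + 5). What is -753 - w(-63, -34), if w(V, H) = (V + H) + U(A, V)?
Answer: -1961/3 ≈ -653.67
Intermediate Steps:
A = 1 (A = 1/1 = 1)
U(Y, o) = -7/3 (U(Y, o) = -⅔ + (⅓)*(-5) = -⅔ - 5/3 = -7/3)
w(V, H) = -7/3 + H + V (w(V, H) = (V + H) - 7/3 = (H + V) - 7/3 = -7/3 + H + V)
-753 - w(-63, -34) = -753 - (-7/3 - 34 - 63) = -753 - 1*(-298/3) = -753 + 298/3 = -1961/3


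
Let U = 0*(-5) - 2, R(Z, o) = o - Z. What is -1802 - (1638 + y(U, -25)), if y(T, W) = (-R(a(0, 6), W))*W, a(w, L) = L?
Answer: -2665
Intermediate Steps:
U = -2 (U = 0 - 2 = -2)
y(T, W) = W*(6 - W) (y(T, W) = (-(W - 1*6))*W = (-(W - 6))*W = (-(-6 + W))*W = (6 - W)*W = W*(6 - W))
-1802 - (1638 + y(U, -25)) = -1802 - (1638 - 25*(6 - 1*(-25))) = -1802 - (1638 - 25*(6 + 25)) = -1802 - (1638 - 25*31) = -1802 - (1638 - 775) = -1802 - 1*863 = -1802 - 863 = -2665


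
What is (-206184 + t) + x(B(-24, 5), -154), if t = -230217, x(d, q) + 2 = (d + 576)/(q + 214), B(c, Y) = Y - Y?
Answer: -2181967/5 ≈ -4.3639e+5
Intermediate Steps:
B(c, Y) = 0
x(d, q) = -2 + (576 + d)/(214 + q) (x(d, q) = -2 + (d + 576)/(q + 214) = -2 + (576 + d)/(214 + q))
(-206184 + t) + x(B(-24, 5), -154) = (-206184 - 230217) + (148 + 0 - 2*(-154))/(214 - 154) = -436401 + (148 + 0 + 308)/60 = -436401 + (1/60)*456 = -436401 + 38/5 = -2181967/5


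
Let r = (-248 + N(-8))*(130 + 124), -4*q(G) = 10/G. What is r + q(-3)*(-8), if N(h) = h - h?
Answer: -188996/3 ≈ -62999.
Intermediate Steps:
N(h) = 0
q(G) = -5/(2*G)
r = -62992 (r = (-248 + 0)*(130 + 124) = -248*254 = -62992)
r + q(-3)*(-8) = -62992 - 5/2/(-3)*(-8) = -62992 - 5/2*(-1/3)*(-8) = -62992 + (5/6)*(-8) = -62992 - 20/3 = -188996/3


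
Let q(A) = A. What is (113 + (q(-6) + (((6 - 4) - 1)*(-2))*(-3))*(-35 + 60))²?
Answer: 12769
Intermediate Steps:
(113 + (q(-6) + (((6 - 4) - 1)*(-2))*(-3))*(-35 + 60))² = (113 + (-6 + (((6 - 4) - 1)*(-2))*(-3))*(-35 + 60))² = (113 + (-6 + ((2 - 1)*(-2))*(-3))*25)² = (113 + (-6 + (1*(-2))*(-3))*25)² = (113 + (-6 - 2*(-3))*25)² = (113 + (-6 + 6)*25)² = (113 + 0*25)² = (113 + 0)² = 113² = 12769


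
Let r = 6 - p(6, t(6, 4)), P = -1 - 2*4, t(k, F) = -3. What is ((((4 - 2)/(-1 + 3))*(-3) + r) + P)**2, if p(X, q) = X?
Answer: 144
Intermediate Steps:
P = -9 (P = -1 - 8 = -9)
r = 0 (r = 6 - 1*6 = 6 - 6 = 0)
((((4 - 2)/(-1 + 3))*(-3) + r) + P)**2 = ((((4 - 2)/(-1 + 3))*(-3) + 0) - 9)**2 = (((2/2)*(-3) + 0) - 9)**2 = (((2*(1/2))*(-3) + 0) - 9)**2 = ((1*(-3) + 0) - 9)**2 = ((-3 + 0) - 9)**2 = (-3 - 9)**2 = (-12)**2 = 144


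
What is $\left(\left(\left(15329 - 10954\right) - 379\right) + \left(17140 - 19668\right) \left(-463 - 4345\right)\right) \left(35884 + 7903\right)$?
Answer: $532389493940$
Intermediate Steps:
$\left(\left(\left(15329 - 10954\right) - 379\right) + \left(17140 - 19668\right) \left(-463 - 4345\right)\right) \left(35884 + 7903\right) = \left(\left(4375 - 379\right) + \left(17140 - 19668\right) \left(-4808\right)\right) 43787 = \left(3996 - -12154624\right) 43787 = \left(3996 + 12154624\right) 43787 = 12158620 \cdot 43787 = 532389493940$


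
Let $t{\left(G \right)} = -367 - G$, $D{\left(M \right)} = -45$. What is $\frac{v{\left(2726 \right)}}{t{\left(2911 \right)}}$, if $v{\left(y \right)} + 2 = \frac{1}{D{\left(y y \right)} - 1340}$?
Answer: $\frac{2771}{4540030} \approx 0.00061035$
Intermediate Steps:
$v{\left(y \right)} = - \frac{2771}{1385}$ ($v{\left(y \right)} = -2 + \frac{1}{-45 - 1340} = -2 + \frac{1}{-1385} = -2 - \frac{1}{1385} = - \frac{2771}{1385}$)
$\frac{v{\left(2726 \right)}}{t{\left(2911 \right)}} = - \frac{2771}{1385 \left(-367 - 2911\right)} = - \frac{2771}{1385 \left(-3278\right)} = \left(- \frac{2771}{1385}\right) \left(- \frac{1}{3278}\right) = \frac{2771}{4540030}$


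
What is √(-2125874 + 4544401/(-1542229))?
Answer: 3*I*√561815017164025807/1542229 ≈ 1458.0*I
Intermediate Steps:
√(-2125874 + 4544401/(-1542229)) = √(-2125874 + 4544401*(-1/1542229)) = √(-2125874 - 4544401/1542229) = √(-3278589077547/1542229) = 3*I*√561815017164025807/1542229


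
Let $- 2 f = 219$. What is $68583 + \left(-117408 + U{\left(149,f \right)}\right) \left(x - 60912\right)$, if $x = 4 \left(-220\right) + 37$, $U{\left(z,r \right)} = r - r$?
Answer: $7250599623$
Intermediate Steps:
$f = - \frac{219}{2}$ ($f = \left(- \frac{1}{2}\right) 219 = - \frac{219}{2} \approx -109.5$)
$U{\left(z,r \right)} = 0$
$x = -843$ ($x = -880 + 37 = -843$)
$68583 + \left(-117408 + U{\left(149,f \right)}\right) \left(x - 60912\right) = 68583 + \left(-117408 + 0\right) \left(-843 - 60912\right) = 68583 - -7250531040 = 68583 + 7250531040 = 7250599623$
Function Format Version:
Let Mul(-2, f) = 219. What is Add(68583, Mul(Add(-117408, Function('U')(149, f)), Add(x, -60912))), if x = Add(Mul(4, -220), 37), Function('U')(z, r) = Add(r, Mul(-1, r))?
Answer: 7250599623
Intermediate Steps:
f = Rational(-219, 2) (f = Mul(Rational(-1, 2), 219) = Rational(-219, 2) ≈ -109.50)
Function('U')(z, r) = 0
x = -843 (x = Add(-880, 37) = -843)
Add(68583, Mul(Add(-117408, Function('U')(149, f)), Add(x, -60912))) = Add(68583, Mul(Add(-117408, 0), Add(-843, -60912))) = Add(68583, Mul(-117408, -61755)) = Add(68583, 7250531040) = 7250599623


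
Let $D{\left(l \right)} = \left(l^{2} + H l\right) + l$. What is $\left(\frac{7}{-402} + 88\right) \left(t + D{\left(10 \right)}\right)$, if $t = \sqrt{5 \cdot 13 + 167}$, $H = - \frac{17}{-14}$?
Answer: $\frac{10080165}{938} + \frac{35369 \sqrt{58}}{201} \approx 12087.0$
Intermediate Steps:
$H = \frac{17}{14}$ ($H = \left(-17\right) \left(- \frac{1}{14}\right) = \frac{17}{14} \approx 1.2143$)
$D{\left(l \right)} = l^{2} + \frac{31 l}{14}$ ($D{\left(l \right)} = \left(l^{2} + \frac{17 l}{14}\right) + l = l^{2} + \frac{31 l}{14}$)
$t = 2 \sqrt{58}$ ($t = \sqrt{65 + 167} = \sqrt{232} = 2 \sqrt{58} \approx 15.232$)
$\left(\frac{7}{-402} + 88\right) \left(t + D{\left(10 \right)}\right) = \left(\frac{7}{-402} + 88\right) \left(2 \sqrt{58} + \frac{1}{14} \cdot 10 \left(31 + 14 \cdot 10\right)\right) = \left(7 \left(- \frac{1}{402}\right) + 88\right) \left(2 \sqrt{58} + \frac{1}{14} \cdot 10 \left(31 + 140\right)\right) = \left(- \frac{7}{402} + 88\right) \left(2 \sqrt{58} + \frac{1}{14} \cdot 10 \cdot 171\right) = \frac{35369 \left(2 \sqrt{58} + \frac{855}{7}\right)}{402} = \frac{35369 \left(\frac{855}{7} + 2 \sqrt{58}\right)}{402} = \frac{10080165}{938} + \frac{35369 \sqrt{58}}{201}$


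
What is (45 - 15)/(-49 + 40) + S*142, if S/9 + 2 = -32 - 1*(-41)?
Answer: 26828/3 ≈ 8942.7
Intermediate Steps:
S = 63 (S = -18 + 9*(-32 - 1*(-41)) = -18 + 9*(-32 + 41) = -18 + 9*9 = -18 + 81 = 63)
(45 - 15)/(-49 + 40) + S*142 = (45 - 15)/(-49 + 40) + 63*142 = 30/(-9) + 8946 = 30*(-⅑) + 8946 = -10/3 + 8946 = 26828/3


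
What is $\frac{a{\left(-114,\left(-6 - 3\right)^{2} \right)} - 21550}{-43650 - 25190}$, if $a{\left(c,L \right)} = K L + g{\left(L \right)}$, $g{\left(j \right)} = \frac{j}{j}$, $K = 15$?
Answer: $\frac{10167}{34420} \approx 0.29538$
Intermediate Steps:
$g{\left(j \right)} = 1$
$a{\left(c,L \right)} = 1 + 15 L$ ($a{\left(c,L \right)} = 15 L + 1 = 1 + 15 L$)
$\frac{a{\left(-114,\left(-6 - 3\right)^{2} \right)} - 21550}{-43650 - 25190} = \frac{\left(1 + 15 \left(-6 - 3\right)^{2}\right) - 21550}{-43650 - 25190} = \frac{\left(1 + 15 \left(-9\right)^{2}\right) - 21550}{-68840} = \left(\left(1 + 15 \cdot 81\right) - 21550\right) \left(- \frac{1}{68840}\right) = \left(\left(1 + 1215\right) - 21550\right) \left(- \frac{1}{68840}\right) = \left(1216 - 21550\right) \left(- \frac{1}{68840}\right) = \left(-20334\right) \left(- \frac{1}{68840}\right) = \frac{10167}{34420}$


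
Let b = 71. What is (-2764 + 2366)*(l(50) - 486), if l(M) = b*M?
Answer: -1219472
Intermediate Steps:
l(M) = 71*M
(-2764 + 2366)*(l(50) - 486) = (-2764 + 2366)*(71*50 - 486) = -398*(3550 - 486) = -398*3064 = -1219472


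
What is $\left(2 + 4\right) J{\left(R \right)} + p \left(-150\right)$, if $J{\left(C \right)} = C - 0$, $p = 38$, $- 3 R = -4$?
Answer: $-5692$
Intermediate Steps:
$R = \frac{4}{3}$ ($R = \left(- \frac{1}{3}\right) \left(-4\right) = \frac{4}{3} \approx 1.3333$)
$J{\left(C \right)} = C$ ($J{\left(C \right)} = C + 0 = C$)
$\left(2 + 4\right) J{\left(R \right)} + p \left(-150\right) = \left(2 + 4\right) \frac{4}{3} + 38 \left(-150\right) = 6 \cdot \frac{4}{3} - 5700 = 8 - 5700 = -5692$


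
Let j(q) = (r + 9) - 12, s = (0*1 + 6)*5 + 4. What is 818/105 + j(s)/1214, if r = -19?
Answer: 495371/63735 ≈ 7.7724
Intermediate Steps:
s = 34 (s = (0 + 6)*5 + 4 = 6*5 + 4 = 30 + 4 = 34)
j(q) = -22 (j(q) = (-19 + 9) - 12 = -10 - 12 = -22)
818/105 + j(s)/1214 = 818/105 - 22/1214 = 818*(1/105) - 22*1/1214 = 818/105 - 11/607 = 495371/63735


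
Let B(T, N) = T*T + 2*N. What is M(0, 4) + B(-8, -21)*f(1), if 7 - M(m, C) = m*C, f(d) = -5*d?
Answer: -103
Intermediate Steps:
B(T, N) = T² + 2*N
M(m, C) = 7 - C*m (M(m, C) = 7 - m*C = 7 - C*m)
M(0, 4) + B(-8, -21)*f(1) = (7 - 1*4*0) + ((-8)² + 2*(-21))*(-5*1) = (7 + 0) + (64 - 42)*(-5) = 7 + 22*(-5) = 7 - 110 = -103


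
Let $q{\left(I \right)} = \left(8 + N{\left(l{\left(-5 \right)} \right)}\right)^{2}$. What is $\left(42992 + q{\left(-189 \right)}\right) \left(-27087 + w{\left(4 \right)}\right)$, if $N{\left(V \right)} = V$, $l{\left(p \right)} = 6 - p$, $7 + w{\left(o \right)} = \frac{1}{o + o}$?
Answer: $- \frac{9396806103}{8} \approx -1.1746 \cdot 10^{9}$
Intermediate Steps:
$w{\left(o \right)} = -7 + \frac{1}{2 o}$ ($w{\left(o \right)} = -7 + \frac{1}{o + o} = -7 + \frac{1}{2 o}$)
$q{\left(I \right)} = 361$ ($q{\left(I \right)} = \left(8 + \left(6 - -5\right)\right)^{2} = \left(8 + \left(6 + 5\right)\right)^{2} = \left(8 + 11\right)^{2} = 19^{2} = 361$)
$\left(42992 + q{\left(-189 \right)}\right) \left(-27087 + w{\left(4 \right)}\right) = \left(42992 + 361\right) \left(-27087 - \left(7 - \frac{1}{2 \cdot 4}\right)\right) = 43353 \left(-27087 + \left(-7 + \frac{1}{2} \cdot \frac{1}{4}\right)\right) = 43353 \left(-27087 + \left(-7 + \frac{1}{8}\right)\right) = 43353 \left(-27087 - \frac{55}{8}\right) = 43353 \left(- \frac{216751}{8}\right) = - \frac{9396806103}{8}$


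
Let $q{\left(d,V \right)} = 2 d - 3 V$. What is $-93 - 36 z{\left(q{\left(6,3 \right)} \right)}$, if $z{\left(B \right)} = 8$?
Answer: $-381$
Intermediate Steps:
$q{\left(d,V \right)} = - 3 V + 2 d$
$-93 - 36 z{\left(q{\left(6,3 \right)} \right)} = -93 - 288 = -381$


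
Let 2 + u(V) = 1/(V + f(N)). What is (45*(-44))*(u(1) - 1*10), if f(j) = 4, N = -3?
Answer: 23364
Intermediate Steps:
u(V) = -2 + 1/(4 + V) (u(V) = -2 + 1/(V + 4) = -2 + 1/(4 + V))
(45*(-44))*(u(1) - 1*10) = (45*(-44))*((-7 - 2*1)/(4 + 1) - 1*10) = -1980*((-7 - 2)/5 - 10) = -1980*((⅕)*(-9) - 10) = -1980*(-9/5 - 10) = -1980*(-59/5) = 23364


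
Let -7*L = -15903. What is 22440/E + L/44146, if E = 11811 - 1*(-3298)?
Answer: 7174732107/4669013398 ≈ 1.5367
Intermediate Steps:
L = 15903/7 (L = -⅐*(-15903) = 15903/7 ≈ 2271.9)
E = 15109 (E = 11811 + 3298 = 15109)
22440/E + L/44146 = 22440/15109 + (15903/7)/44146 = 22440*(1/15109) + (15903/7)*(1/44146) = 22440/15109 + 15903/309022 = 7174732107/4669013398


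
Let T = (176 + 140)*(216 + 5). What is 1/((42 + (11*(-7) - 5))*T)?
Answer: -1/2793440 ≈ -3.5798e-7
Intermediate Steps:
T = 69836 (T = 316*221 = 69836)
1/((42 + (11*(-7) - 5))*T) = 1/((42 + (11*(-7) - 5))*69836) = 1/((42 + (-77 - 5))*69836) = 1/((42 - 82)*69836) = 1/(-40*69836) = 1/(-2793440) = -1/2793440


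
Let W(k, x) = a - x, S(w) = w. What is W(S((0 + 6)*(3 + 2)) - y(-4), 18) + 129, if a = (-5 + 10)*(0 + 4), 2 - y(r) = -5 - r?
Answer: 131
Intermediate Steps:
y(r) = 7 + r (y(r) = 2 - (-5 - r) = 2 + (5 + r) = 7 + r)
a = 20 (a = 5*4 = 20)
W(k, x) = 20 - x
W(S((0 + 6)*(3 + 2)) - y(-4), 18) + 129 = (20 - 1*18) + 129 = (20 - 18) + 129 = 2 + 129 = 131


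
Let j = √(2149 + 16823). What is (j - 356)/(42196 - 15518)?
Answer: -178/13339 + 3*√527/13339 ≈ -0.0081813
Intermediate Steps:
j = 6*√527 (j = √18972 = 6*√527 ≈ 137.74)
(j - 356)/(42196 - 15518) = (6*√527 - 356)/(42196 - 15518) = (-356 + 6*√527)/26678 = (-356 + 6*√527)*(1/26678) = -178/13339 + 3*√527/13339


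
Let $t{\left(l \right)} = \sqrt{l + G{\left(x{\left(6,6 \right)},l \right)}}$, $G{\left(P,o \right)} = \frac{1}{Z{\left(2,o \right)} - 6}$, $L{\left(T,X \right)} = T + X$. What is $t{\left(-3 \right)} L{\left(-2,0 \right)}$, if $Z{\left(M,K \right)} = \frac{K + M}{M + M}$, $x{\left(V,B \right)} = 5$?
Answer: $- \frac{2 i \sqrt{79}}{5} \approx - 3.5553 i$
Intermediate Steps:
$Z{\left(M,K \right)} = \frac{K + M}{2 M}$
$G{\left(P,o \right)} = \frac{1}{- \frac{11}{2} + \frac{o}{4}}$ ($G{\left(P,o \right)} = \frac{1}{\frac{o + 2}{2 \cdot 2} - 6} = \frac{1}{\frac{1}{2} \cdot \frac{1}{2} \left(2 + o\right) - 6} = \frac{1}{\left(\frac{1}{2} + \frac{o}{4}\right) - 6} = \frac{1}{- \frac{11}{2} + \frac{o}{4}}$)
$t{\left(l \right)} = \sqrt{l + \frac{4}{-22 + l}}$
$t{\left(-3 \right)} L{\left(-2,0 \right)} = \sqrt{\frac{4 - 3 \left(-22 - 3\right)}{-22 - 3}} \left(-2 + 0\right) = \sqrt{\frac{4 - -75}{-25}} \left(-2\right) = \sqrt{- \frac{4 + 75}{25}} \left(-2\right) = \sqrt{\left(- \frac{1}{25}\right) 79} \left(-2\right) = \sqrt{- \frac{79}{25}} \left(-2\right) = \frac{i \sqrt{79}}{5} \left(-2\right) = - \frac{2 i \sqrt{79}}{5}$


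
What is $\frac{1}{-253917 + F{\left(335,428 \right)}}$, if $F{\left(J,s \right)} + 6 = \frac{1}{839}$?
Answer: $- \frac{839}{213041396} \approx -3.9382 \cdot 10^{-6}$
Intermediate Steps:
$F{\left(J,s \right)} = - \frac{5033}{839}$ ($F{\left(J,s \right)} = -6 + \frac{1}{839} = - \frac{5033}{839}$)
$\frac{1}{-253917 + F{\left(335,428 \right)}} = \frac{1}{-253917 - \frac{5033}{839}} = \frac{1}{- \frac{213041396}{839}} = - \frac{839}{213041396}$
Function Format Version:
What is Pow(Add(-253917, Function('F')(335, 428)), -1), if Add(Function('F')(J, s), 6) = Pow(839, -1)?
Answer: Rational(-839, 213041396) ≈ -3.9382e-6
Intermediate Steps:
Function('F')(J, s) = Rational(-5033, 839) (Function('F')(J, s) = Add(-6, Pow(839, -1)) = Add(-6, Rational(1, 839)) = Rational(-5033, 839))
Pow(Add(-253917, Function('F')(335, 428)), -1) = Pow(Add(-253917, Rational(-5033, 839)), -1) = Pow(Rational(-213041396, 839), -1) = Rational(-839, 213041396)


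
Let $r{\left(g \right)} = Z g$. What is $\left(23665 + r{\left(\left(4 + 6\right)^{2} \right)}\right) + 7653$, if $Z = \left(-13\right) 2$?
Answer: $28718$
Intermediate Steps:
$Z = -26$
$r{\left(g \right)} = - 26 g$
$\left(23665 + r{\left(\left(4 + 6\right)^{2} \right)}\right) + 7653 = \left(23665 - 26 \left(4 + 6\right)^{2}\right) + 7653 = \left(23665 - 26 \cdot 10^{2}\right) + 7653 = \left(23665 - 2600\right) + 7653 = 21065 + 7653 = 28718$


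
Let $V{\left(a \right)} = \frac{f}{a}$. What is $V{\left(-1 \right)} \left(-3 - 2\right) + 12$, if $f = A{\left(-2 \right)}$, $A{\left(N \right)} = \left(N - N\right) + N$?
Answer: $2$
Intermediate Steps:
$A{\left(N \right)} = N$ ($A{\left(N \right)} = 0 + N = N$)
$f = -2$
$V{\left(a \right)} = - \frac{2}{a}$
$V{\left(-1 \right)} \left(-3 - 2\right) + 12 = - \frac{2}{-1} \left(-3 - 2\right) + 12 = \left(-2\right) \left(-1\right) \left(-5\right) + 12 = 2 \left(-5\right) + 12 = -10 + 12 = 2$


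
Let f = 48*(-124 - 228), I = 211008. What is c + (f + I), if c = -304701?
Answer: -110589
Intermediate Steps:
f = -16896 (f = 48*(-352) = -16896)
c + (f + I) = -304701 + (-16896 + 211008) = -304701 + 194112 = -110589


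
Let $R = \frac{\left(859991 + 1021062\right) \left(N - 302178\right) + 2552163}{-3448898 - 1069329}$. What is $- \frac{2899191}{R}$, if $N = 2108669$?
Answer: $\frac{13099203054357}{3398107867186} \approx 3.8549$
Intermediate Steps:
$R = - \frac{3398107867186}{4518227}$ ($R = \frac{\left(859991 + 1021062\right) \left(2108669 - 302178\right) + 2552163}{-3448898 - 1069329} = \frac{1881053 \cdot 1806491 + 2552163}{-4518227} = \left(3398105315023 + 2552163\right) \left(- \frac{1}{4518227}\right) = 3398107867186 \left(- \frac{1}{4518227}\right) = - \frac{3398107867186}{4518227} \approx -7.5209 \cdot 10^{5}$)
$- \frac{2899191}{R} = - \frac{2899191}{- \frac{3398107867186}{4518227}} = \left(-2899191\right) \left(- \frac{4518227}{3398107867186}\right) = \frac{13099203054357}{3398107867186}$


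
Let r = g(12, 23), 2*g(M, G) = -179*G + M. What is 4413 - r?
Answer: 12931/2 ≈ 6465.5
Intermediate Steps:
g(M, G) = M/2 - 179*G/2 (g(M, G) = (-179*G + M)/2 = (M - 179*G)/2 = M/2 - 179*G/2)
r = -4105/2 (r = (1/2)*12 - 179/2*23 = 6 - 4117/2 = -4105/2 ≈ -2052.5)
4413 - r = 4413 - 1*(-4105/2) = 4413 + 4105/2 = 12931/2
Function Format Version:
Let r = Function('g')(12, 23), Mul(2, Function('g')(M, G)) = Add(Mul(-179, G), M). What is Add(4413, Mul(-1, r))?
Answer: Rational(12931, 2) ≈ 6465.5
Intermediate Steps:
Function('g')(M, G) = Add(Mul(Rational(1, 2), M), Mul(Rational(-179, 2), G)) (Function('g')(M, G) = Mul(Rational(1, 2), Add(Mul(-179, G), M)) = Mul(Rational(1, 2), Add(M, Mul(-179, G))) = Add(Mul(Rational(1, 2), M), Mul(Rational(-179, 2), G)))
r = Rational(-4105, 2) (r = Add(Mul(Rational(1, 2), 12), Mul(Rational(-179, 2), 23)) = Add(6, Rational(-4117, 2)) = Rational(-4105, 2) ≈ -2052.5)
Add(4413, Mul(-1, r)) = Add(4413, Mul(-1, Rational(-4105, 2))) = Add(4413, Rational(4105, 2)) = Rational(12931, 2)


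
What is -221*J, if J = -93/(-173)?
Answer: -20553/173 ≈ -118.80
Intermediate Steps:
J = 93/173 (J = -93*(-1/173) = 93/173 ≈ 0.53757)
-221*J = -221*93/173 = -20553/173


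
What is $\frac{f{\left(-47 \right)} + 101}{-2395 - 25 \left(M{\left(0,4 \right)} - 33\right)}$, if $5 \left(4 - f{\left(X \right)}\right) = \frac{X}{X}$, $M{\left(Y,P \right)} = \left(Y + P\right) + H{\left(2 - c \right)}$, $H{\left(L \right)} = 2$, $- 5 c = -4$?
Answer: $- \frac{131}{2150} \approx -0.06093$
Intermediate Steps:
$c = \frac{4}{5}$ ($c = \left(- \frac{1}{5}\right) \left(-4\right) = \frac{4}{5} \approx 0.8$)
$M{\left(Y,P \right)} = 2 + P + Y$ ($M{\left(Y,P \right)} = \left(Y + P\right) + 2 = \left(P + Y\right) + 2 = 2 + P + Y$)
$f{\left(X \right)} = \frac{19}{5}$ ($f{\left(X \right)} = 4 - \frac{X \frac{1}{X}}{5} = 4 - \frac{1}{5} = \frac{19}{5}$)
$\frac{f{\left(-47 \right)} + 101}{-2395 - 25 \left(M{\left(0,4 \right)} - 33\right)} = \frac{\frac{19}{5} + 101}{-2395 - 25 \left(\left(2 + 4 + 0\right) - 33\right)} = \frac{524}{5 \left(-2395 - 25 \left(6 - 33\right)\right)} = \frac{524}{5 \left(-2395 - -675\right)} = \frac{524}{5 \left(-2395 + 675\right)} = \frac{524}{5 \left(-1720\right)} = \frac{524}{5} \left(- \frac{1}{1720}\right) = - \frac{131}{2150}$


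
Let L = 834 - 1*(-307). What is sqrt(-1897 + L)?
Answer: 6*I*sqrt(21) ≈ 27.495*I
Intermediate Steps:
L = 1141 (L = 834 + 307 = 1141)
sqrt(-1897 + L) = sqrt(-1897 + 1141) = sqrt(-756) = 6*I*sqrt(21)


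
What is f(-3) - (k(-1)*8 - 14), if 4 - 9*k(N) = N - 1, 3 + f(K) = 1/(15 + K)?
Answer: 23/4 ≈ 5.7500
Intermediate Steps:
f(K) = -3 + 1/(15 + K)
k(N) = 5/9 - N/9 (k(N) = 4/9 - (N - 1)/9 = 4/9 - (-1 + N)/9 = 4/9 + (⅑ - N/9) = 5/9 - N/9)
f(-3) - (k(-1)*8 - 14) = (-44 - 3*(-3))/(15 - 3) - ((5/9 - ⅑*(-1))*8 - 14) = (-44 + 9)/12 - ((5/9 + ⅑)*8 - 14) = (1/12)*(-35) - ((⅔)*8 - 14) = -35/12 - (16/3 - 14) = -35/12 - 1*(-26/3) = -35/12 + 26/3 = 23/4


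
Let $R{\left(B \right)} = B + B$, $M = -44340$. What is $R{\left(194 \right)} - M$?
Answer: $44728$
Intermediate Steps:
$R{\left(B \right)} = 2 B$
$R{\left(194 \right)} - M = 2 \cdot 194 - -44340 = 388 + 44340 = 44728$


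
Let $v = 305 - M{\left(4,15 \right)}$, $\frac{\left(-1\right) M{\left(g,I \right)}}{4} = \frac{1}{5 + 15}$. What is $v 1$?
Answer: $\frac{1526}{5} \approx 305.2$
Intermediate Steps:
$M{\left(g,I \right)} = - \frac{1}{5}$ ($M{\left(g,I \right)} = - \frac{4}{5 + 15} = - \frac{4}{20} = \left(-4\right) \frac{1}{20} = - \frac{1}{5}$)
$v = \frac{1526}{5}$ ($v = 305 - - \frac{1}{5} = 305 + \frac{1}{5} = \frac{1526}{5} \approx 305.2$)
$v 1 = \frac{1526}{5} \cdot 1 = \frac{1526}{5}$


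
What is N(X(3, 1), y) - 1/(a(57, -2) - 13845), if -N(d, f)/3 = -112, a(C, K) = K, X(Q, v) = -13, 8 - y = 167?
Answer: 4652593/13847 ≈ 336.00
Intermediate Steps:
y = -159 (y = 8 - 1*167 = 8 - 167 = -159)
N(d, f) = 336 (N(d, f) = -3*(-112) = 336)
N(X(3, 1), y) - 1/(a(57, -2) - 13845) = 336 - 1/(-2 - 13845) = 336 - 1/(-13847) = 336 - 1*(-1/13847) = 336 + 1/13847 = 4652593/13847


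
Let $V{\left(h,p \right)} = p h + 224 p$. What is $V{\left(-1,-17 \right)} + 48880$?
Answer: $45089$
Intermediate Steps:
$V{\left(h,p \right)} = 224 p + h p$ ($V{\left(h,p \right)} = h p + 224 p = 224 p + h p$)
$V{\left(-1,-17 \right)} + 48880 = - 17 \left(224 - 1\right) + 48880 = \left(-17\right) 223 + 48880 = -3791 + 48880 = 45089$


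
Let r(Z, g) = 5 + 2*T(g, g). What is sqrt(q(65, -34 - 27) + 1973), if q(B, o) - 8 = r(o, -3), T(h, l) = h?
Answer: 6*sqrt(55) ≈ 44.497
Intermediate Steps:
r(Z, g) = 5 + 2*g
q(B, o) = 7 (q(B, o) = 8 + (5 + 2*(-3)) = 8 + (5 - 6) = 8 - 1 = 7)
sqrt(q(65, -34 - 27) + 1973) = sqrt(7 + 1973) = sqrt(1980) = 6*sqrt(55)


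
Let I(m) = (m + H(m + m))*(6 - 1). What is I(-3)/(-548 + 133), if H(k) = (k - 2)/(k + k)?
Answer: 7/249 ≈ 0.028112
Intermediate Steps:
H(k) = (-2 + k)/(2*k) (H(k) = (-2 + k)/((2*k)) = (-2 + k)*(1/(2*k)) = (-2 + k)/(2*k))
I(m) = 5*m + 5*(-2 + 2*m)/(4*m) (I(m) = (m + (-2 + (m + m))/(2*(m + m)))*(6 - 1) = (m + (-2 + 2*m)/(2*((2*m))))*5 = (m + (1/(2*m))*(-2 + 2*m)/2)*5 = (m + (-2 + 2*m)/(4*m))*5 = 5*m + 5*(-2 + 2*m)/(4*m))
I(-3)/(-548 + 133) = (5/2 + 5*(-3) - 5/2/(-3))/(-548 + 133) = (5/2 - 15 - 5/2*(-⅓))/(-415) = (5/2 - 15 + ⅚)*(-1/415) = -35/3*(-1/415) = 7/249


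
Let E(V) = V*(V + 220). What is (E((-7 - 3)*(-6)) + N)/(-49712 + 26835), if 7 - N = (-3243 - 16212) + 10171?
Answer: -26091/22877 ≈ -1.1405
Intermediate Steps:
E(V) = V*(220 + V)
N = 9291 (N = 7 - ((-3243 - 16212) + 10171) = 7 - (-19455 + 10171) = 7 - 1*(-9284) = 7 + 9284 = 9291)
(E((-7 - 3)*(-6)) + N)/(-49712 + 26835) = (((-7 - 3)*(-6))*(220 + (-7 - 3)*(-6)) + 9291)/(-49712 + 26835) = ((-10*(-6))*(220 - 10*(-6)) + 9291)/(-22877) = (60*(220 + 60) + 9291)*(-1/22877) = (60*280 + 9291)*(-1/22877) = (16800 + 9291)*(-1/22877) = 26091*(-1/22877) = -26091/22877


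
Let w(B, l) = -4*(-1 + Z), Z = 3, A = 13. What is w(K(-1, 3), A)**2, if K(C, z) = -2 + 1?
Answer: 64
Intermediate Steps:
K(C, z) = -1
w(B, l) = -8 (w(B, l) = -4*(-1 + 3) = -4*2 = -8)
w(K(-1, 3), A)**2 = (-8)**2 = 64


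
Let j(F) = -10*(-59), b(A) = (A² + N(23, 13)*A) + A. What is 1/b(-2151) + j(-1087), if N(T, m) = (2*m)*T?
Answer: 1969627681/3338352 ≈ 590.00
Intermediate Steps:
N(T, m) = 2*T*m
b(A) = A² + 599*A (b(A) = (A² + (2*23*13)*A) + A = (A² + 598*A) + A = A² + 599*A)
j(F) = 590
1/b(-2151) + j(-1087) = 1/(-2151*(599 - 2151)) + 590 = 1/(-2151*(-1552)) + 590 = 1/3338352 + 590 = 1969627681/3338352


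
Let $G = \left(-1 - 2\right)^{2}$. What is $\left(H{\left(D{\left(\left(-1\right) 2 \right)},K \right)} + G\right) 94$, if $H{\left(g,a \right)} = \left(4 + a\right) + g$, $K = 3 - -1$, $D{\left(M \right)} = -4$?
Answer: $1222$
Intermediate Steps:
$G = 9$ ($G = \left(-3\right)^{2} = 9$)
$K = 4$ ($K = 3 + 1 = 4$)
$H{\left(g,a \right)} = 4 + a + g$
$\left(H{\left(D{\left(\left(-1\right) 2 \right)},K \right)} + G\right) 94 = \left(\left(4 + 4 - 4\right) + 9\right) 94 = \left(4 + 9\right) 94 = 13 \cdot 94 = 1222$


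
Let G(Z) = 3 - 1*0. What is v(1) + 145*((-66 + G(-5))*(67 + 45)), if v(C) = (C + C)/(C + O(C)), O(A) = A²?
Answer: -1023119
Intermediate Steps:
G(Z) = 3 (G(Z) = 3 + 0 = 3)
v(C) = 2*C/(C + C²) (v(C) = (C + C)/(C + C²) = (2*C)/(C + C²) = 2*C/(C + C²))
v(1) + 145*((-66 + G(-5))*(67 + 45)) = 2/(1 + 1) + 145*((-66 + 3)*(67 + 45)) = 2/2 + 145*(-63*112) = 2*(½) + 145*(-7056) = 1 - 1023120 = -1023119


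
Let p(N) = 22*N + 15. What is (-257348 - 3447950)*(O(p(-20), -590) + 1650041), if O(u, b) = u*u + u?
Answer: -6781588316818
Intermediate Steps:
p(N) = 15 + 22*N
O(u, b) = u + u**2 (O(u, b) = u**2 + u = u + u**2)
(-257348 - 3447950)*(O(p(-20), -590) + 1650041) = (-257348 - 3447950)*((15 + 22*(-20))*(1 + (15 + 22*(-20))) + 1650041) = -3705298*((15 - 440)*(1 + (15 - 440)) + 1650041) = -3705298*(-425*(1 - 425) + 1650041) = -3705298*(-425*(-424) + 1650041) = -3705298*(180200 + 1650041) = -3705298*1830241 = -6781588316818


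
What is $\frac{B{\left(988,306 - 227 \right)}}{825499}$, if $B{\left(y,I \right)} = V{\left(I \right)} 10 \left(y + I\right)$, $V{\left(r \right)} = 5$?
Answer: $\frac{53350}{825499} \approx 0.064628$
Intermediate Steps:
$B{\left(y,I \right)} = 50 I + 50 y$ ($B{\left(y,I \right)} = 5 \cdot 10 \left(y + I\right) = 50 \left(I + y\right) = 50 I + 50 y$)
$\frac{B{\left(988,306 - 227 \right)}}{825499} = \frac{50 \left(306 - 227\right) + 50 \cdot 988}{825499} = \left(50 \left(306 - 227\right) + 49400\right) \frac{1}{825499} = \left(50 \cdot 79 + 49400\right) \frac{1}{825499} = \left(3950 + 49400\right) \frac{1}{825499} = 53350 \cdot \frac{1}{825499} = \frac{53350}{825499}$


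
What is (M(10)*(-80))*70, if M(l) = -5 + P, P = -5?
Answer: 56000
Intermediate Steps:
M(l) = -10 (M(l) = -5 - 5 = -10)
(M(10)*(-80))*70 = -10*(-80)*70 = 800*70 = 56000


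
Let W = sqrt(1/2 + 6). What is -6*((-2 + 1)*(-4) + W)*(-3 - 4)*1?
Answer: 168 + 21*sqrt(26) ≈ 275.08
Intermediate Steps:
W = sqrt(26)/2 (W = sqrt(1/2 + 6) = sqrt(13/2) = sqrt(26)/2 ≈ 2.5495)
-6*((-2 + 1)*(-4) + W)*(-3 - 4)*1 = -6*((-2 + 1)*(-4) + sqrt(26)/2)*(-3 - 4)*1 = -6*(-1*(-4) + sqrt(26)/2)*(-7)*1 = -6*(4 + sqrt(26)/2)*(-7)*1 = -6*(-28 - 7*sqrt(26)/2)*1 = (168 + 21*sqrt(26))*1 = 168 + 21*sqrt(26)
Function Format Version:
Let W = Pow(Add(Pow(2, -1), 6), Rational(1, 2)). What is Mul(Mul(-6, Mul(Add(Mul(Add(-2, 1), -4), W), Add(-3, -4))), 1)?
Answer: Add(168, Mul(21, Pow(26, Rational(1, 2)))) ≈ 275.08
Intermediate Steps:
W = Mul(Rational(1, 2), Pow(26, Rational(1, 2))) (W = Pow(Add(Rational(1, 2), 6), Rational(1, 2)) = Pow(Rational(13, 2), Rational(1, 2)) = Mul(Rational(1, 2), Pow(26, Rational(1, 2))) ≈ 2.5495)
Mul(Mul(-6, Mul(Add(Mul(Add(-2, 1), -4), W), Add(-3, -4))), 1) = Mul(Mul(-6, Mul(Add(Mul(Add(-2, 1), -4), Mul(Rational(1, 2), Pow(26, Rational(1, 2)))), Add(-3, -4))), 1) = Mul(Mul(-6, Mul(Add(Mul(-1, -4), Mul(Rational(1, 2), Pow(26, Rational(1, 2)))), -7)), 1) = Mul(Mul(-6, Mul(Add(4, Mul(Rational(1, 2), Pow(26, Rational(1, 2)))), -7)), 1) = Mul(Mul(-6, Add(-28, Mul(Rational(-7, 2), Pow(26, Rational(1, 2))))), 1) = Mul(Add(168, Mul(21, Pow(26, Rational(1, 2)))), 1) = Add(168, Mul(21, Pow(26, Rational(1, 2))))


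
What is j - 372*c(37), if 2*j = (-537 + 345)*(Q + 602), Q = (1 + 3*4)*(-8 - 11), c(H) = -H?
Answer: -20316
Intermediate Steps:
Q = -247 (Q = (1 + 12)*(-19) = 13*(-19) = -247)
j = -34080 (j = ((-537 + 345)*(-247 + 602))/2 = (-192*355)/2 = (½)*(-68160) = -34080)
j - 372*c(37) = -34080 - (-372)*37 = -34080 - 372*(-37) = -34080 + 13764 = -20316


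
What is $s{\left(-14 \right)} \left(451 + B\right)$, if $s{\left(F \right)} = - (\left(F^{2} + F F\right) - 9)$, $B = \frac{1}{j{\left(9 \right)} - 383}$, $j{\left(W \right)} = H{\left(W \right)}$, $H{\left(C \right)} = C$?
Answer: $- \frac{64601759}{374} \approx -1.7273 \cdot 10^{5}$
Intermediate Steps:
$j{\left(W \right)} = W$
$B = - \frac{1}{374}$ ($B = \frac{1}{9 - 383} = \frac{1}{-374} = - \frac{1}{374} \approx -0.0026738$)
$s{\left(F \right)} = 9 - 2 F^{2}$ ($s{\left(F \right)} = - (\left(F^{2} + F^{2}\right) - 9) = - (2 F^{2} - 9) = - (-9 + 2 F^{2}) = 9 - 2 F^{2}$)
$s{\left(-14 \right)} \left(451 + B\right) = \left(9 - 2 \left(-14\right)^{2}\right) \left(451 - \frac{1}{374}\right) = \left(9 - 392\right) \frac{168673}{374} = \left(-383\right) \frac{168673}{374} = - \frac{64601759}{374}$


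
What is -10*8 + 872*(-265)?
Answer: -231160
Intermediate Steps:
-10*8 + 872*(-265) = -80 - 231080 = -231160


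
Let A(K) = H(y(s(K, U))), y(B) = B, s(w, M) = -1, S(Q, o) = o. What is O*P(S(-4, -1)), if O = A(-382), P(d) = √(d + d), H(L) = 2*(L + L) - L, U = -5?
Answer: -3*I*√2 ≈ -4.2426*I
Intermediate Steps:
H(L) = 3*L (H(L) = 2*(2*L) - L = 4*L - L = 3*L)
A(K) = -3 (A(K) = 3*(-1) = -3)
P(d) = √2*√d (P(d) = √(2*d) = √2*√d)
O = -3
O*P(S(-4, -1)) = -3*√2*√(-1) = -3*√2*I = -3*I*√2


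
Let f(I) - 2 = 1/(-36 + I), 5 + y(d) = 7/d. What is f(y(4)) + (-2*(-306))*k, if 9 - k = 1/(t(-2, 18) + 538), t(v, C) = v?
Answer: 115894823/21038 ≈ 5508.8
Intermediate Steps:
y(d) = -5 + 7/d
f(I) = 2 + 1/(-36 + I)
k = 4823/536 (k = 9 - 1/(-2 + 538) = 9 - 1/536 = 4823/536 ≈ 8.9981)
f(y(4)) + (-2*(-306))*k = (-71 + 2*(-5 + 7/4))/(-36 + (-5 + 7/4)) - 2*(-306)*(4823/536) = (-71 + 2*(-5 + 7*(¼)))/(-36 + (-5 + 7*(¼))) + 612*(4823/536) = (-71 + 2*(-5 + 7/4))/(-36 + (-5 + 7/4)) + 737919/134 = (-71 + 2*(-13/4))/(-36 - 13/4) + 737919/134 = (-71 - 13/2)/(-157/4) + 737919/134 = -4/157*(-155/2) + 737919/134 = 310/157 + 737919/134 = 115894823/21038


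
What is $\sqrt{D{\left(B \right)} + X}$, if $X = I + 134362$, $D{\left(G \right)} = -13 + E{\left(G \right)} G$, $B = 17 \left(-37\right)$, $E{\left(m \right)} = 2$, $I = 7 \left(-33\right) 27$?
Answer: $\sqrt{126854} \approx 356.17$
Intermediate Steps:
$I = -6237$ ($I = \left(-231\right) 27 = -6237$)
$B = -629$
$D{\left(G \right)} = -13 + 2 G$
$X = 128125$ ($X = -6237 + 134362 = 128125$)
$\sqrt{D{\left(B \right)} + X} = \sqrt{\left(-13 + 2 \left(-629\right)\right) + 128125} = \sqrt{\left(-13 - 1258\right) + 128125} = \sqrt{-1271 + 128125} = \sqrt{126854}$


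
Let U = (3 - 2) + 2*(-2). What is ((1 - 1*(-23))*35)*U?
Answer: -2520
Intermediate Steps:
U = -3 (U = 1 - 4 = -3)
((1 - 1*(-23))*35)*U = ((1 - 1*(-23))*35)*(-3) = ((1 + 23)*35)*(-3) = (24*35)*(-3) = 840*(-3) = -2520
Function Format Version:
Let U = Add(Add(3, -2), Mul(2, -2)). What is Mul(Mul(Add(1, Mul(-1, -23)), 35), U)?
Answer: -2520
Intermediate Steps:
U = -3 (U = Add(1, -4) = -3)
Mul(Mul(Add(1, Mul(-1, -23)), 35), U) = Mul(Mul(Add(1, Mul(-1, -23)), 35), -3) = Mul(Mul(Add(1, 23), 35), -3) = Mul(Mul(24, 35), -3) = Mul(840, -3) = -2520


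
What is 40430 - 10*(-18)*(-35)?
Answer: 34130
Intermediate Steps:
40430 - 10*(-18)*(-35) = 40430 + 180*(-35) = 40430 - 6300 = 34130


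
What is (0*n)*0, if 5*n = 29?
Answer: 0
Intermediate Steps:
n = 29/5 (n = (⅕)*29 = 29/5 ≈ 5.8000)
(0*n)*0 = (0*(29/5))*0 = 0*0 = 0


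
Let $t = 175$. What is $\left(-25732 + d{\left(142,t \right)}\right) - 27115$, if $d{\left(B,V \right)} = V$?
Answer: $-52672$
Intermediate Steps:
$\left(-25732 + d{\left(142,t \right)}\right) - 27115 = \left(-25732 + 175\right) - 27115 = -25557 - 27115 = -52672$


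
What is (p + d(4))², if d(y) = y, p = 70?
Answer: 5476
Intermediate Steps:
(p + d(4))² = (70 + 4)² = 74² = 5476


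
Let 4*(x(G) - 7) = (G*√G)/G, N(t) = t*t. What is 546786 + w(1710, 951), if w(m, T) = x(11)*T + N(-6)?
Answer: 553479 + 951*√11/4 ≈ 5.5427e+5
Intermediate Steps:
N(t) = t²
x(G) = 7 + √G/4 (x(G) = 7 + ((G*√G)/G)/4 = 7 + (G^(3/2)/G)/4 = 7 + √G/4)
w(m, T) = 36 + T*(7 + √11/4) (w(m, T) = (7 + √11/4)*T + (-6)² = T*(7 + √11/4) + 36 = 36 + T*(7 + √11/4))
546786 + w(1710, 951) = 546786 + (36 + (¼)*951*(28 + √11)) = 546786 + (36 + (6657 + 951*√11/4)) = 546786 + (6693 + 951*√11/4) = 553479 + 951*√11/4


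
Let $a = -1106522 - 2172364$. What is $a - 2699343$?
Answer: $-5978229$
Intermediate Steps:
$a = -3278886$
$a - 2699343 = -3278886 - 2699343 = -5978229$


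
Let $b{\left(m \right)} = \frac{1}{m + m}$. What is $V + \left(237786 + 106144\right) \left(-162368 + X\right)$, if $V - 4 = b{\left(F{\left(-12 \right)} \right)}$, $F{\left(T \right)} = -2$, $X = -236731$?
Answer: $- \frac{549048476265}{4} \approx -1.3726 \cdot 10^{11}$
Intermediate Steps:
$b{\left(m \right)} = \frac{1}{2 m}$
$V = \frac{15}{4}$ ($V = 4 + \frac{1}{2 \left(-2\right)} = 4 + \frac{1}{2} \left(- \frac{1}{2}\right) = 4 - \frac{1}{4} = \frac{15}{4} \approx 3.75$)
$V + \left(237786 + 106144\right) \left(-162368 + X\right) = \frac{15}{4} + \left(237786 + 106144\right) \left(-162368 - 236731\right) = \frac{15}{4} + 343930 \left(-399099\right) = \frac{15}{4} - 137262119070 = - \frac{549048476265}{4}$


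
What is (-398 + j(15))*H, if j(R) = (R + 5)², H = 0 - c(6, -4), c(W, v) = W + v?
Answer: -4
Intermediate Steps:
H = -2 (H = 0 - (6 - 4) = 0 - 1*2 = 0 - 2 = -2)
j(R) = (5 + R)²
(-398 + j(15))*H = (-398 + (5 + 15)²)*(-2) = (-398 + 20²)*(-2) = (-398 + 400)*(-2) = 2*(-2) = -4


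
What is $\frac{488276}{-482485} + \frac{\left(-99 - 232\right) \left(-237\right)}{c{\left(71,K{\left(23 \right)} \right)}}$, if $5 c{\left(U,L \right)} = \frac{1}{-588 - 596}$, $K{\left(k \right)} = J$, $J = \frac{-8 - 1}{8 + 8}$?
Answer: $- \frac{224069045194676}{482485} \approx -4.6441 \cdot 10^{8}$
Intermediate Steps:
$J = - \frac{9}{16} \approx -0.5625$
$K{\left(k \right)} = - \frac{9}{16}$
$c{\left(U,L \right)} = - \frac{1}{5920}$ ($c{\left(U,L \right)} = \frac{1}{5 \left(-588 - 596\right)} = \frac{1}{5 \left(-1184\right)} = \frac{1}{5} \left(- \frac{1}{1184}\right) = - \frac{1}{5920}$)
$\frac{488276}{-482485} + \frac{\left(-99 - 232\right) \left(-237\right)}{c{\left(71,K{\left(23 \right)} \right)}} = \frac{488276}{-482485} + \frac{\left(-99 - 232\right) \left(-237\right)}{- \frac{1}{5920}} = 488276 \left(- \frac{1}{482485}\right) + \left(-331\right) \left(-237\right) \left(-5920\right) = - \frac{488276}{482485} + 78447 \left(-5920\right) = - \frac{488276}{482485} - 464406240 = - \frac{224069045194676}{482485}$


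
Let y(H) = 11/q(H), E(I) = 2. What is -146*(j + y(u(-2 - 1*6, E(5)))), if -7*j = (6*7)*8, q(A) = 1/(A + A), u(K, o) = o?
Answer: 584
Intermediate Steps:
q(A) = 1/(2*A)
y(H) = 22*H (y(H) = 11/((1/(2*H))) = 11*(2*H) = 22*H)
j = -48 (j = -6*7*8/7 = -6*8 = -1/7*336 = -48)
-146*(j + y(u(-2 - 1*6, E(5)))) = -146*(-48 + 22*2) = -146*(-48 + 44) = -146*(-4) = 584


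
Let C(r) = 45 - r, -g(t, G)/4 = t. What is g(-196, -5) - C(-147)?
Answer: 592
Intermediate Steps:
g(t, G) = -4*t
g(-196, -5) - C(-147) = -4*(-196) - (45 - 1*(-147)) = 784 - (45 + 147) = 784 - 1*192 = 784 - 192 = 592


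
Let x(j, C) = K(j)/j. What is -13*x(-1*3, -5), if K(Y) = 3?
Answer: 13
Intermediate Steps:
x(j, C) = 3/j
-13*x(-1*3, -5) = -39/((-1*3)) = -39/(-3) = -39*(-1)/3 = -13*(-1) = 13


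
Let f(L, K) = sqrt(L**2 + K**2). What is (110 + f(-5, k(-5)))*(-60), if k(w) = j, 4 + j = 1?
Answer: -6600 - 60*sqrt(34) ≈ -6949.9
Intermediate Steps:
j = -3 (j = -4 + 1 = -3)
k(w) = -3
f(L, K) = sqrt(K**2 + L**2)
(110 + f(-5, k(-5)))*(-60) = (110 + sqrt((-3)**2 + (-5)**2))*(-60) = (110 + sqrt(9 + 25))*(-60) = (110 + sqrt(34))*(-60) = -6600 - 60*sqrt(34)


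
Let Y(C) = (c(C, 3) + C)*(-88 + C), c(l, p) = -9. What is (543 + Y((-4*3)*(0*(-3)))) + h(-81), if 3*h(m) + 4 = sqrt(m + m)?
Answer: 4001/3 + 3*I*sqrt(2) ≈ 1333.7 + 4.2426*I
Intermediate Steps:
h(m) = -4/3 + sqrt(2)*sqrt(m)/3 (h(m) = -4/3 + sqrt(m + m)/3 = -4/3 + sqrt(2*m)/3 = -4/3 + (sqrt(2)*sqrt(m))/3 = -4/3 + sqrt(2)*sqrt(m)/3)
Y(C) = (-88 + C)*(-9 + C) (Y(C) = (-9 + C)*(-88 + C) = (-88 + C)*(-9 + C))
(543 + Y((-4*3)*(0*(-3)))) + h(-81) = (543 + (792 + ((-4*3)*(0*(-3)))**2 - 97*(-4*3)*0*(-3))) + (-4/3 + sqrt(2)*sqrt(-81)/3) = (543 + (792 + (-12*0)**2 - (-1164)*0)) + (-4/3 + sqrt(2)*(9*I)/3) = (543 + (792 + 0**2 - 97*0)) + (-4/3 + 3*I*sqrt(2)) = (543 + (792 + 0 + 0)) + (-4/3 + 3*I*sqrt(2)) = (543 + 792) + (-4/3 + 3*I*sqrt(2)) = 1335 + (-4/3 + 3*I*sqrt(2)) = 4001/3 + 3*I*sqrt(2)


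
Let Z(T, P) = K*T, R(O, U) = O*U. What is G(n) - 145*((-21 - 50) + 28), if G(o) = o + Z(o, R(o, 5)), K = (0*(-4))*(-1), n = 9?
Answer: 6244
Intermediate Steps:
K = 0 (K = 0*(-1) = 0)
Z(T, P) = 0 (Z(T, P) = 0*T = 0)
G(o) = o (G(o) = o + 0 = o)
G(n) - 145*((-21 - 50) + 28) = 9 - 145*((-21 - 50) + 28) = 9 - 145*(-71 + 28) = 9 - 145*(-43) = 9 + 6235 = 6244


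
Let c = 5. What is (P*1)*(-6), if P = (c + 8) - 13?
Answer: 0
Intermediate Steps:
P = 0 (P = (5 + 8) - 13 = 13 - 13 = 0)
(P*1)*(-6) = (0*1)*(-6) = 0*(-6) = 0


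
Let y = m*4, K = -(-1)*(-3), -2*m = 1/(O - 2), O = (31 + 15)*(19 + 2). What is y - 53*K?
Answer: 76637/482 ≈ 159.00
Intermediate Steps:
O = 966 (O = 46*21 = 966)
m = -1/1928 (m = -1/(2*(966 - 2)) = -½/964 = -½*1/964 = -1/1928 ≈ -0.00051867)
K = -3 (K = -1*3 = -3)
y = -1/482 (y = -1/1928*4 = -1/482 ≈ -0.0020747)
y - 53*K = -1/482 - 53*(-3) = -1/482 - 1*(-159) = -1/482 + 159 = 76637/482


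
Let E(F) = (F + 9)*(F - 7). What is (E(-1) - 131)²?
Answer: 38025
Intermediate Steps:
E(F) = (-7 + F)*(9 + F) (E(F) = (9 + F)*(-7 + F) = (-7 + F)*(9 + F))
(E(-1) - 131)² = ((-63 + (-1)² + 2*(-1)) - 131)² = ((-63 + 1 - 2) - 131)² = (-64 - 131)² = (-195)² = 38025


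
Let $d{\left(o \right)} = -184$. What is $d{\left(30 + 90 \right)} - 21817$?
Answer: $-22001$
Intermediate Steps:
$d{\left(30 + 90 \right)} - 21817 = -184 - 21817 = -22001$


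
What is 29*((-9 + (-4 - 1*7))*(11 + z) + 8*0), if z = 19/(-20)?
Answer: -5829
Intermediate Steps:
z = -19/20 (z = 19*(-1/20) = -19/20 ≈ -0.95000)
29*((-9 + (-4 - 1*7))*(11 + z) + 8*0) = 29*((-9 + (-4 - 1*7))*(11 - 19/20) + 8*0) = 29*((-9 + (-4 - 7))*(201/20) + 0) = 29*((-9 - 11)*(201/20) + 0) = 29*(-20*201/20 + 0) = 29*(-201 + 0) = 29*(-201) = -5829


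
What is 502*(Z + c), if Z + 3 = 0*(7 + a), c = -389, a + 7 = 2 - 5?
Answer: -196784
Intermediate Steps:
a = -10 (a = -7 + (2 - 5) = -7 - 3 = -10)
Z = -3 (Z = -3 + 0*(7 - 10) = -3 + 0*(-3) = -3 + 0 = -3)
502*(Z + c) = 502*(-3 - 389) = 502*(-392) = -196784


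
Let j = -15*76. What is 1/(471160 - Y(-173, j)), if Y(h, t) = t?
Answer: 1/472300 ≈ 2.1173e-6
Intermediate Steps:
j = -1140
1/(471160 - Y(-173, j)) = 1/(471160 - 1*(-1140)) = 1/(471160 + 1140) = 1/472300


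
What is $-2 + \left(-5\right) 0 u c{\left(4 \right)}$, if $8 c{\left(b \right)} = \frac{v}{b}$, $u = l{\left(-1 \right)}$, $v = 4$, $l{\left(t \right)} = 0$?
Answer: $-2$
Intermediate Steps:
$u = 0$
$c{\left(b \right)} = \frac{1}{2 b}$ ($c{\left(b \right)} = \frac{4 \frac{1}{b}}{8} = \frac{1}{2 b}$)
$-2 + \left(-5\right) 0 u c{\left(4 \right)} = -2 + \left(-5\right) 0 \cdot 0 \frac{1}{2 \cdot 4} = -2 + 0 \cdot 0 \cdot \frac{1}{2} \cdot \frac{1}{4} = -2 + 0 \cdot \frac{1}{8} = -2 + 0 = -2$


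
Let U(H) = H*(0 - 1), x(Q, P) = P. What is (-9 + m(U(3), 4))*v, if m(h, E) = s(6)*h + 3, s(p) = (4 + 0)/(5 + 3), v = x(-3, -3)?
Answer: 45/2 ≈ 22.500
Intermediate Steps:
U(H) = -H (U(H) = H*(-1) = -H)
v = -3
s(p) = ½ (s(p) = 4/8 = 4*(⅛) = ½)
m(h, E) = 3 + h/2 (m(h, E) = h/2 + 3 = 3 + h/2)
(-9 + m(U(3), 4))*v = (-9 + (3 + (-1*3)/2))*(-3) = (-9 + (3 + (½)*(-3)))*(-3) = (-9 + (3 - 3/2))*(-3) = (-9 + 3/2)*(-3) = -15/2*(-3) = 45/2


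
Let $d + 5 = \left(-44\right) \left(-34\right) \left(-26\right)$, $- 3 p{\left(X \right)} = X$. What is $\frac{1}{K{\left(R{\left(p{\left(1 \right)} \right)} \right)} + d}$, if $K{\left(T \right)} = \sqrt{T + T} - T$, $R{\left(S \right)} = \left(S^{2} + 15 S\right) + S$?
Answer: $- \frac{1575279}{61271702345} - \frac{27 i \sqrt{94}}{122543404690} \approx -2.571 \cdot 10^{-5} - 2.1362 \cdot 10^{-9} i$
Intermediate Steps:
$p{\left(X \right)} = - \frac{X}{3}$
$R{\left(S \right)} = S^{2} + 16 S$
$K{\left(T \right)} = - T + \sqrt{2} \sqrt{T}$ ($K{\left(T \right)} = \sqrt{2 T} - T = \sqrt{2} \sqrt{T} - T = - T + \sqrt{2} \sqrt{T}$)
$d = -38901$ ($d = -5 + \left(-44\right) \left(-34\right) \left(-26\right) = -5 + 1496 \left(-26\right) = -5 - 38896 = -38901$)
$\frac{1}{K{\left(R{\left(p{\left(1 \right)} \right)} \right)} + d} = \frac{1}{\left(- \left(- \frac{1}{3}\right) 1 \left(16 - \frac{1}{3}\right) + \sqrt{2} \sqrt{\left(- \frac{1}{3}\right) 1 \left(16 - \frac{1}{3}\right)}\right) - 38901} = \frac{1}{\left(- \frac{\left(-1\right) \left(16 - \frac{1}{3}\right)}{3} + \sqrt{2} \sqrt{- \frac{16 - \frac{1}{3}}{3}}\right) - 38901} = \frac{1}{\left(- \frac{\left(-1\right) 47}{3 \cdot 3} + \sqrt{2} \sqrt{\left(- \frac{1}{3}\right) \frac{47}{3}}\right) - 38901} = \frac{1}{\left(\left(-1\right) \left(- \frac{47}{9}\right) + \sqrt{2} \sqrt{- \frac{47}{9}}\right) - 38901} = \frac{1}{\left(\frac{47}{9} + \sqrt{2} \frac{i \sqrt{47}}{3}\right) - 38901} = \frac{1}{\left(\frac{47}{9} + \frac{i \sqrt{94}}{3}\right) - 38901} = \frac{1}{- \frac{350062}{9} + \frac{i \sqrt{94}}{3}}$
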